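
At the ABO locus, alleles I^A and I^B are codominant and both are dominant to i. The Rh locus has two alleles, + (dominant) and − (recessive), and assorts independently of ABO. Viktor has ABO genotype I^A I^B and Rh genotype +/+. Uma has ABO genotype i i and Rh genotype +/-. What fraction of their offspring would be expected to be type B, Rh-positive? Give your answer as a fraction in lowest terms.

1/2

ABO cross I^A I^B × i i → offspring phenotypes: 1/2 A, 1/2 B.
Rh cross +/+ × +/- → 1 Rh+.
Independent loci: P(type B, Rh-positive) = 1/2 × 1 = 1/2.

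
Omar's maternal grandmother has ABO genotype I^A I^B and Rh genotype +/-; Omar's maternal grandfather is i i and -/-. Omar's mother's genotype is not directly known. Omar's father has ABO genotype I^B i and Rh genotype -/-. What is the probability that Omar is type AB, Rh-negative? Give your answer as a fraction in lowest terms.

3/32

Omar's mother's ABO genotype from I^A I^B × i i: 1/2 I^A i, 1/2 I^B i.
Crossing each possibility with the father I^B i and summing P(type AB): 1/2·1/4 + 1/2·0 = 1/8.
Similarly for Rh via the mother's Rh distribution: P(Rh-) = 3/4.
Independent loci: 1/8 × 3/4 = 3/32.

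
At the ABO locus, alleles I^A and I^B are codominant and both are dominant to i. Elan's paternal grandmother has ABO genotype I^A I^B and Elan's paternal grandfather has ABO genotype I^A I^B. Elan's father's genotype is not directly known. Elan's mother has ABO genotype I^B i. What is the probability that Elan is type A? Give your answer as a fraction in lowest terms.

Elan's father's ABO genotype from I^A I^B × I^A I^B: 1/4 I^A I^A, 1/2 I^A I^B, 1/4 I^B I^B.
Crossing each possibility with the mother I^B i and summing P(type A): 1/4·1/2 + 1/2·1/4 + 1/4·0 = 1/4.

1/4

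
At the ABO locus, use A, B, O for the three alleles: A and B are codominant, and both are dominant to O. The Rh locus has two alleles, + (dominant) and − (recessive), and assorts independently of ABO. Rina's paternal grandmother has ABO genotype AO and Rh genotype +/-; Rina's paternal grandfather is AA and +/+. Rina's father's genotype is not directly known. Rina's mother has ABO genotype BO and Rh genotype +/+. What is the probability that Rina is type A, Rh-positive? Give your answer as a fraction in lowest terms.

3/8

Rina's father's ABO genotype from AO × AA: 1/2 AA, 1/2 AO.
Crossing each possibility with the mother BO and summing P(type A): 1/2·1/2 + 1/2·1/4 = 3/8.
Similarly for Rh via the father's Rh distribution: P(Rh+) = 1.
Independent loci: 3/8 × 1 = 3/8.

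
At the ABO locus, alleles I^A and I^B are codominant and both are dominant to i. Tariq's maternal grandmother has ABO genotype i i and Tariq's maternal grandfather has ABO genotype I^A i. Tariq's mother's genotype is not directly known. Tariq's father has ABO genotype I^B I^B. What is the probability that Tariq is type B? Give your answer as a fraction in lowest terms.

Tariq's mother's ABO genotype from i i × I^A i: 1/2 I^A i, 1/2 i i.
Crossing each possibility with the father I^B I^B and summing P(type B): 1/2·1/2 + 1/2·1 = 3/4.

3/4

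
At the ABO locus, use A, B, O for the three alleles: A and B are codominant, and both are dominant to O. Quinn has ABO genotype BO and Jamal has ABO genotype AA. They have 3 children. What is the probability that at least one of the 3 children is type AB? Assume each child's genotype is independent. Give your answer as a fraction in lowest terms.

ABO cross BO × AA → 1/2 A, 1/2 AB.
So P(type AB) = 1/2 per child.
P(none) = (1/2)^3 = 1/8; P(at least one) = 1 − 1/8 = 7/8.

7/8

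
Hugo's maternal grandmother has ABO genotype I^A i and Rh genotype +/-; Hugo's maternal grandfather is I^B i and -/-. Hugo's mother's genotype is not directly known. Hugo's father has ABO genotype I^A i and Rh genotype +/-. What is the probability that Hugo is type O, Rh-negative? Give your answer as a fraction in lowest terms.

3/32

Hugo's mother's ABO genotype from I^A i × I^B i: 1/4 I^A I^B, 1/4 I^A i, 1/4 I^B i, 1/4 i i.
Crossing each possibility with the father I^A i and summing P(type O): 1/4·0 + 1/4·1/4 + 1/4·1/4 + 1/4·1/2 = 1/4.
Similarly for Rh via the mother's Rh distribution: P(Rh-) = 3/8.
Independent loci: 1/4 × 3/8 = 3/32.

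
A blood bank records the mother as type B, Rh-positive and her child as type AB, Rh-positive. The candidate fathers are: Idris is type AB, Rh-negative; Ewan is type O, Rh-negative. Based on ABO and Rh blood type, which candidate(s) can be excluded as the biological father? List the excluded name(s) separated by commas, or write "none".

Ewan

A candidate is excluded only if no genotype consistent with his phenotype could produce a type AB, Rh-positive child with a type B, Rh-positive mother.
Ewan (type O, Rh-): no genotype consistent with that phenotype can produce a type-AB Rh+ child with a type-B mother.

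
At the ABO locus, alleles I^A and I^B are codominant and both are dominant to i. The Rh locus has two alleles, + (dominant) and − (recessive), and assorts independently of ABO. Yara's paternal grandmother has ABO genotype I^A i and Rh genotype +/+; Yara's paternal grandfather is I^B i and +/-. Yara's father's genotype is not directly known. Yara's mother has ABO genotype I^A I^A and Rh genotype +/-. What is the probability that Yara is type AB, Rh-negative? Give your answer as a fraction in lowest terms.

1/32

Yara's father's ABO genotype from I^A i × I^B i: 1/4 I^A I^B, 1/4 I^A i, 1/4 I^B i, 1/4 i i.
Crossing each possibility with the mother I^A I^A and summing P(type AB): 1/4·1/2 + 1/4·0 + 1/4·1/2 + 1/4·0 = 1/4.
Similarly for Rh via the father's Rh distribution: P(Rh-) = 1/8.
Independent loci: 1/4 × 1/8 = 1/32.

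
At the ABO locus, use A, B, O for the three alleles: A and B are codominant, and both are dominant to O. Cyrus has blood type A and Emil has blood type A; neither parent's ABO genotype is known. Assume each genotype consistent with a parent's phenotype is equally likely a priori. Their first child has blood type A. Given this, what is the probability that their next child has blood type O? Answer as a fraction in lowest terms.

1/20

Possible genotypes: Cyrus ∈ {AA, AO}; Emil ∈ {AA, AO}.
Weight each parental genotype pair by prior × P(type-A child):
  AA × AA: posterior weight 4/15; P(next child type O) = 0.
  AA × AO: posterior weight 4/15; P(next child type O) = 0.
  AO × AA: posterior weight 4/15; P(next child type O) = 0.
  AO × AO: posterior weight 1/5; P(next child type O) = 1/4.
Weighted sum = 1/20.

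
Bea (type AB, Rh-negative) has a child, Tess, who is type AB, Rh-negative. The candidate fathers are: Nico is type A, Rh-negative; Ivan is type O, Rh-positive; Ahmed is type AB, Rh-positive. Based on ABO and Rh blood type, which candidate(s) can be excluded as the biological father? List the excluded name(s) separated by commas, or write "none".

Ivan

A candidate is excluded only if no genotype consistent with his phenotype could produce a type AB, Rh-negative child with a type AB, Rh-negative mother.
Ivan (type O, Rh+): no genotype consistent with that phenotype can produce a type-AB Rh- child with a type-AB mother.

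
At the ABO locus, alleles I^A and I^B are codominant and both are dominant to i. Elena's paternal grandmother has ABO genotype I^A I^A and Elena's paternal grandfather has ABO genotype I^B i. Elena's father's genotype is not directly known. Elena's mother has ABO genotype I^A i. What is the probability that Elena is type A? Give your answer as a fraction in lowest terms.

Elena's father's ABO genotype from I^A I^A × I^B i: 1/2 I^A I^B, 1/2 I^A i.
Crossing each possibility with the mother I^A i and summing P(type A): 1/2·1/2 + 1/2·3/4 = 5/8.

5/8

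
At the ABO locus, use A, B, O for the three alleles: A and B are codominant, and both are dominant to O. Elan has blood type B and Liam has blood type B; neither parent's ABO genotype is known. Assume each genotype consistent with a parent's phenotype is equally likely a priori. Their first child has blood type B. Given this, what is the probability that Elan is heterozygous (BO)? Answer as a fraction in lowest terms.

7/15

Possible genotypes: Elan ∈ {BB, BO}; Liam ∈ {BB, BO}.
Weight each parental genotype pair by prior × P(type-B child):
  BB × BB: posterior weight 4/15.
  BB × BO: posterior weight 4/15.
  BO × BB: posterior weight 4/15.
  BO × BO: posterior weight 1/5.
Sum the posterior weight over pairs where Elan is BO: 7/15.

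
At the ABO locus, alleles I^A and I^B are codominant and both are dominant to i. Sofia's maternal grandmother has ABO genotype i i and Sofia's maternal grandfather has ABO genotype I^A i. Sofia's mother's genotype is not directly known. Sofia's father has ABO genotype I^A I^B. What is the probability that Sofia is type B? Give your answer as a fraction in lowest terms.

Sofia's mother's ABO genotype from i i × I^A i: 1/2 I^A i, 1/2 i i.
Crossing each possibility with the father I^A I^B and summing P(type B): 1/2·1/4 + 1/2·1/2 = 3/8.

3/8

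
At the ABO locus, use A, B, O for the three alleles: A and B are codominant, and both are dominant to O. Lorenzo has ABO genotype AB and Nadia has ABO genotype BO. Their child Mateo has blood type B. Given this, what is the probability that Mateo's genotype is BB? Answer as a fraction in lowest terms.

1/2

Cross AB × BO → 1/4 AB, 1/4 AO, 1/4 BB, 1/4 BO.
Type-B genotypes among offspring: BB (1/4), BO (1/4); total 1/2.
P(BB | type B) = (1/4) / (1/2) = 1/2.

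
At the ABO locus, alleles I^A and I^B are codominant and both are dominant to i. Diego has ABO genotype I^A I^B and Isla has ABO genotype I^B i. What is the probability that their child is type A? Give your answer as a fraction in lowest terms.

1/4

ABO cross I^A I^B × I^B i → offspring phenotypes: 1/4 A, 1/2 B, 1/4 AB.
So P(type A) = 1/4.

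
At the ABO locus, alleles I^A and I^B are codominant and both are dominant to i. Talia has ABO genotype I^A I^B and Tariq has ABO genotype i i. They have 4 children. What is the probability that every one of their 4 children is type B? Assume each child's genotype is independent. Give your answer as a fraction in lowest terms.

1/16

ABO cross I^A I^B × i i → 1/2 A, 1/2 B.
So P(type B) = 1/2 per child.
All 4 independent: (1/2)^4 = 1/16.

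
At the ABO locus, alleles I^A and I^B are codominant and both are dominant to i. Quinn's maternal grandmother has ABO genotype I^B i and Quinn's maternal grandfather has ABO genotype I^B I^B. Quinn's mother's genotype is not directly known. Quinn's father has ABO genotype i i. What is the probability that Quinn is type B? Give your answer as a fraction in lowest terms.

3/4

Quinn's mother's ABO genotype from I^B i × I^B I^B: 1/2 I^B I^B, 1/2 I^B i.
Crossing each possibility with the father i i and summing P(type B): 1/2·1 + 1/2·1/2 = 3/4.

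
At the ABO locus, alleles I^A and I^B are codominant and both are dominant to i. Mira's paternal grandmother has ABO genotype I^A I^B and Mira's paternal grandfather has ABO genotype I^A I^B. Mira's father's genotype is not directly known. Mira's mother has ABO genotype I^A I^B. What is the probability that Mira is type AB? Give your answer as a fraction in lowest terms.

Mira's father's ABO genotype from I^A I^B × I^A I^B: 1/4 I^A I^A, 1/2 I^A I^B, 1/4 I^B I^B.
Crossing each possibility with the mother I^A I^B and summing P(type AB): 1/4·1/2 + 1/2·1/2 + 1/4·1/2 = 1/2.

1/2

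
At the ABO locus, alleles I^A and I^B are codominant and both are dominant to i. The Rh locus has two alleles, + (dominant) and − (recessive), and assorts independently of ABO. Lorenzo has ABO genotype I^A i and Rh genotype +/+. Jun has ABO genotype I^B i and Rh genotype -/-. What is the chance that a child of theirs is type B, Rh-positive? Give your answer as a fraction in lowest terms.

ABO cross I^A i × I^B i → offspring phenotypes: 1/4 O, 1/4 A, 1/4 B, 1/4 AB.
Rh cross +/+ × -/- → 1 Rh+.
Independent loci: P(type B, Rh-positive) = 1/4 × 1 = 1/4.

1/4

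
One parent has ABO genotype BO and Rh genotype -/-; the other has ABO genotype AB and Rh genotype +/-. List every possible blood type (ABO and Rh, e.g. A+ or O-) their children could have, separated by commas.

Gametes from BO × AB give offspring ABO genotypes AB, AO, BB, BO, i.e. phenotypes A, B, AB.
Rh cross -/- × +/- → phenotypes Rh+, Rh-.
Combining independently: A+, A-, B+, B-, AB+, AB-.

A+, A-, B+, B-, AB+, AB-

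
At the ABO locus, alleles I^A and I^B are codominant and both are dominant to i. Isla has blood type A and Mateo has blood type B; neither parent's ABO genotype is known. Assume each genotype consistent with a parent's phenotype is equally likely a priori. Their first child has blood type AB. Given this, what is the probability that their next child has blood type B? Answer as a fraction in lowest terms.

5/36

Possible genotypes: Isla ∈ {I^A I^A, I^A i}; Mateo ∈ {I^B I^B, I^B i}.
Weight each parental genotype pair by prior × P(type-AB child):
  I^A I^A × I^B I^B: posterior weight 4/9; P(next child type B) = 0.
  I^A I^A × I^B i: posterior weight 2/9; P(next child type B) = 0.
  I^A i × I^B I^B: posterior weight 2/9; P(next child type B) = 1/2.
  I^A i × I^B i: posterior weight 1/9; P(next child type B) = 1/4.
Weighted sum = 5/36.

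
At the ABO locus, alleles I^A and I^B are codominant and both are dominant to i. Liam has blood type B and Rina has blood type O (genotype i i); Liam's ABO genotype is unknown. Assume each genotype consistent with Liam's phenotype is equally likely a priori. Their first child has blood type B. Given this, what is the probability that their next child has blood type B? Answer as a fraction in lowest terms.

5/6

Possible genotypes: Liam ∈ {I^B I^B, I^B i}; Rina ∈ {i i}.
Weight each parental genotype pair by prior × P(type-B child):
  I^B I^B × i i: posterior weight 2/3; P(next child type B) = 1.
  I^B i × i i: posterior weight 1/3; P(next child type B) = 1/2.
Weighted sum = 5/6.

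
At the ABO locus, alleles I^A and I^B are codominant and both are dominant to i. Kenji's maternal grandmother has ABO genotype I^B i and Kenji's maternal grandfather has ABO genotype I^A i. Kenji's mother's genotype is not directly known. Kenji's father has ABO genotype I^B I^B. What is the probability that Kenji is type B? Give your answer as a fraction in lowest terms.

3/4

Kenji's mother's ABO genotype from I^B i × I^A i: 1/4 I^A I^B, 1/4 I^A i, 1/4 I^B i, 1/4 i i.
Crossing each possibility with the father I^B I^B and summing P(type B): 1/4·1/2 + 1/4·1/2 + 1/4·1 + 1/4·1 = 3/4.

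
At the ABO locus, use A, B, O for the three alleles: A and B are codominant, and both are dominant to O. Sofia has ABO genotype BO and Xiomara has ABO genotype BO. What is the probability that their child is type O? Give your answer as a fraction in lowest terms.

1/4

ABO cross BO × BO → offspring phenotypes: 1/4 O, 3/4 B.
So P(type O) = 1/4.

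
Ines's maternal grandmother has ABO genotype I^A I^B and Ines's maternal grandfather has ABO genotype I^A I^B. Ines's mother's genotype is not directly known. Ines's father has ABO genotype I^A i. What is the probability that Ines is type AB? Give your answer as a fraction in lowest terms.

1/4

Ines's mother's ABO genotype from I^A I^B × I^A I^B: 1/4 I^A I^A, 1/2 I^A I^B, 1/4 I^B I^B.
Crossing each possibility with the father I^A i and summing P(type AB): 1/4·0 + 1/2·1/4 + 1/4·1/2 = 1/4.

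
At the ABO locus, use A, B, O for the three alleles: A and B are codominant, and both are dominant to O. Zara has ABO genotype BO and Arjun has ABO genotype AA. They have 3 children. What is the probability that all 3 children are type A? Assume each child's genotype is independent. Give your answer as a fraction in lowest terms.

ABO cross BO × AA → 1/2 A, 1/2 AB.
So P(type A) = 1/2 per child.
All 3 independent: (1/2)^3 = 1/8.

1/8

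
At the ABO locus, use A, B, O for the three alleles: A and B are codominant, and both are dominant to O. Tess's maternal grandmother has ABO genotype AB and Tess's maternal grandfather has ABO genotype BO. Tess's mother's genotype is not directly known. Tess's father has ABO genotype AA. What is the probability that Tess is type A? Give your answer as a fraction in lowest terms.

1/2

Tess's mother's ABO genotype from AB × BO: 1/4 AB, 1/4 AO, 1/4 BB, 1/4 BO.
Crossing each possibility with the father AA and summing P(type A): 1/4·1/2 + 1/4·1 + 1/4·0 + 1/4·1/2 = 1/2.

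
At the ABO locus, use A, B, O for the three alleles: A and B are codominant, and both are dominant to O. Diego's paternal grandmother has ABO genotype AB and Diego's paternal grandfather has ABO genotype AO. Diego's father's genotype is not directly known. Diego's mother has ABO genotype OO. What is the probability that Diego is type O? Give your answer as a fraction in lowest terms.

1/4

Diego's father's ABO genotype from AB × AO: 1/4 AA, 1/4 AB, 1/4 AO, 1/4 BO.
Crossing each possibility with the mother OO and summing P(type O): 1/4·0 + 1/4·0 + 1/4·1/2 + 1/4·1/2 = 1/4.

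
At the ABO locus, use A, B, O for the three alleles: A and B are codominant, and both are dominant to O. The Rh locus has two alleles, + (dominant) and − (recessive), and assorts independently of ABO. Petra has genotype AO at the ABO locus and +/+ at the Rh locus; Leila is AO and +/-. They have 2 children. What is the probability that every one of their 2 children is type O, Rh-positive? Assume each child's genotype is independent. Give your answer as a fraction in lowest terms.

1/16

ABO cross AO × AO → 1/4 O, 3/4 A.
Rh cross +/+ × +/- → 1 Rh+; so P(type O, Rh-positive) = 1/4 × 1 = 1/4 per child.
All 2 independent: (1/4)^2 = 1/16.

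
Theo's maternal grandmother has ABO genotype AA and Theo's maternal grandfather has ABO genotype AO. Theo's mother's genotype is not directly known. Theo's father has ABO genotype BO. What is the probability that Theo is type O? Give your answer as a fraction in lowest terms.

1/8

Theo's mother's ABO genotype from AA × AO: 1/2 AA, 1/2 AO.
Crossing each possibility with the father BO and summing P(type O): 1/2·0 + 1/2·1/4 = 1/8.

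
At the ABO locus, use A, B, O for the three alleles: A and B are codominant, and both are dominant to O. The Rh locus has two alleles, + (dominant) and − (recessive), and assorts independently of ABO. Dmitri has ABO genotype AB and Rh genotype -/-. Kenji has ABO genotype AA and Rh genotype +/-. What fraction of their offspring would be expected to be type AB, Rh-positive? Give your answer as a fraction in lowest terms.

1/4

ABO cross AB × AA → offspring phenotypes: 1/2 A, 1/2 AB.
Rh cross -/- × +/- → 1/2 Rh+, 1/2 Rh-.
Independent loci: P(type AB, Rh-positive) = 1/2 × 1/2 = 1/4.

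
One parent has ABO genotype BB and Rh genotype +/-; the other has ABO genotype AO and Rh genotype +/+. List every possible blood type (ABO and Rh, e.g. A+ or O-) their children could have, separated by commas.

B+, AB+

Gametes from BB × AO give offspring ABO genotypes AB, BO, i.e. phenotypes B, AB.
Rh cross +/- × +/+ → phenotypes Rh+.
Combining independently: B+, AB+.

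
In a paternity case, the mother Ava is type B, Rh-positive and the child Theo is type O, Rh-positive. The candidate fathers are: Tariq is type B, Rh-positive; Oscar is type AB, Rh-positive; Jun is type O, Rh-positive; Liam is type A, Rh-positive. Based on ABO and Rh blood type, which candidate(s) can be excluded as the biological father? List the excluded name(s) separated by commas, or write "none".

Oscar

A candidate is excluded only if no genotype consistent with his phenotype could produce a type O, Rh-positive child with a type B, Rh-positive mother.
Oscar (type AB, Rh+): no genotype consistent with that phenotype can produce a type-O Rh+ child with a type-B mother.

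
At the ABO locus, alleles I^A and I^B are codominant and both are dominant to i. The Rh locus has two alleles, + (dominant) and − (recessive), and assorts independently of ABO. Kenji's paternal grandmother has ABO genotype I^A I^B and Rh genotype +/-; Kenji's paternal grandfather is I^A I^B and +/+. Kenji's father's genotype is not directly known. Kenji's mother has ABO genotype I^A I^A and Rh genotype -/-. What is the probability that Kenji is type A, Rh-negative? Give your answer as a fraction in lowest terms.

1/8

Kenji's father's ABO genotype from I^A I^B × I^A I^B: 1/4 I^A I^A, 1/2 I^A I^B, 1/4 I^B I^B.
Crossing each possibility with the mother I^A I^A and summing P(type A): 1/4·1 + 1/2·1/2 + 1/4·0 = 1/2.
Similarly for Rh via the father's Rh distribution: P(Rh-) = 1/4.
Independent loci: 1/2 × 1/4 = 1/8.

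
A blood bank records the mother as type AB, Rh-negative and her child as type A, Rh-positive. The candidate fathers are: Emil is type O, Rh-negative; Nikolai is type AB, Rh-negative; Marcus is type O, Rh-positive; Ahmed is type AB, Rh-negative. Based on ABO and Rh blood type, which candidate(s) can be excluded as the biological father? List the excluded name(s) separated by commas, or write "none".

A candidate is excluded only if no genotype consistent with his phenotype could produce a type A, Rh-positive child with a type AB, Rh-negative mother.
Emil (type O, Rh-): no genotype consistent with that phenotype can produce a type-A Rh+ child with a type-AB mother.
Nikolai (type AB, Rh-): no genotype consistent with that phenotype can produce a type-A Rh+ child with a type-AB mother.
Ahmed (type AB, Rh-): no genotype consistent with that phenotype can produce a type-A Rh+ child with a type-AB mother.

Emil, Nikolai, Ahmed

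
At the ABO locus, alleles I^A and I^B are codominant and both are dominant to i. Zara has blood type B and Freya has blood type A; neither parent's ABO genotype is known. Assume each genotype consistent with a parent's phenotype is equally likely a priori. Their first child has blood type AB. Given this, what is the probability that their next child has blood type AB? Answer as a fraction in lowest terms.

Possible genotypes: Zara ∈ {I^B I^B, I^B i}; Freya ∈ {I^A I^A, I^A i}.
Weight each parental genotype pair by prior × P(type-AB child):
  I^B I^B × I^A I^A: posterior weight 4/9; P(next child type AB) = 1.
  I^B I^B × I^A i: posterior weight 2/9; P(next child type AB) = 1/2.
  I^B i × I^A I^A: posterior weight 2/9; P(next child type AB) = 1/2.
  I^B i × I^A i: posterior weight 1/9; P(next child type AB) = 1/4.
Weighted sum = 25/36.

25/36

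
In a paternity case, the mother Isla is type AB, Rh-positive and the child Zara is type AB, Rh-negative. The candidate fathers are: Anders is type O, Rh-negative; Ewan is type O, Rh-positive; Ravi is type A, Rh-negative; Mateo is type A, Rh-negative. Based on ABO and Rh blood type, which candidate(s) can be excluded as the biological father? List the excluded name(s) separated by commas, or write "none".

A candidate is excluded only if no genotype consistent with his phenotype could produce a type AB, Rh-negative child with a type AB, Rh-positive mother.
Anders (type O, Rh-): no genotype consistent with that phenotype can produce a type-AB Rh- child with a type-AB mother.
Ewan (type O, Rh+): no genotype consistent with that phenotype can produce a type-AB Rh- child with a type-AB mother.

Anders, Ewan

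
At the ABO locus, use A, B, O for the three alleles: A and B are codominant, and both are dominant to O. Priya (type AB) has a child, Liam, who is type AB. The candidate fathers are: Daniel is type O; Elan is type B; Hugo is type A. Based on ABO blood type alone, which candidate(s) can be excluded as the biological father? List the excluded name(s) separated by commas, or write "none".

A candidate is excluded only if no genotype consistent with his phenotype could produce a type AB child with a type AB mother.
Daniel (type O): no genotype consistent with that phenotype can produce a type-AB child with a type-AB mother.

Daniel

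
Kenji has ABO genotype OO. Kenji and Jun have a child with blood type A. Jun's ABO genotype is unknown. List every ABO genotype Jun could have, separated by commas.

For each candidate genotype of Jun, check whether crossing it with OO can produce every observed child phenotype.
  AA → possible child types {A} ✓
  AB → possible child types {A, B} ✓
  AO → possible child types {O, A} ✓
  BB → possible child types {B} ✗
  BO → possible child types {O, B} ✗
  OO → possible child types {O} ✗

AA, AB, AO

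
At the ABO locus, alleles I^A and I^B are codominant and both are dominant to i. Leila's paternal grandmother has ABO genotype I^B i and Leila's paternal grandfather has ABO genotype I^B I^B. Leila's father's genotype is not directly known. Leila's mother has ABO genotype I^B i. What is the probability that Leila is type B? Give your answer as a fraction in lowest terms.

7/8

Leila's father's ABO genotype from I^B i × I^B I^B: 1/2 I^B I^B, 1/2 I^B i.
Crossing each possibility with the mother I^B i and summing P(type B): 1/2·1 + 1/2·3/4 = 7/8.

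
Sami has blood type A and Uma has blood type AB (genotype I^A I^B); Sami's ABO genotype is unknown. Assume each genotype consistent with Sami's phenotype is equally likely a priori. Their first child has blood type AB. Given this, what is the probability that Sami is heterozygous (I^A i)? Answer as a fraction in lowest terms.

Possible genotypes: Sami ∈ {I^A I^A, I^A i}; Uma ∈ {I^A I^B}.
Weight each parental genotype pair by prior × P(type-AB child):
  I^A I^A × I^A I^B: posterior weight 2/3.
  I^A i × I^A I^B: posterior weight 1/3.
Sum the posterior weight over pairs where Sami is I^A i: 1/3.

1/3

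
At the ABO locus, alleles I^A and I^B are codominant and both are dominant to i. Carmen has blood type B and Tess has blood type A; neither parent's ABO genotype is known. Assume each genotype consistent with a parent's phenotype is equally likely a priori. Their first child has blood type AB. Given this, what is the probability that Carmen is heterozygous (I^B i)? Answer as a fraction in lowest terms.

1/3

Possible genotypes: Carmen ∈ {I^B I^B, I^B i}; Tess ∈ {I^A I^A, I^A i}.
Weight each parental genotype pair by prior × P(type-AB child):
  I^B I^B × I^A I^A: posterior weight 4/9.
  I^B I^B × I^A i: posterior weight 2/9.
  I^B i × I^A I^A: posterior weight 2/9.
  I^B i × I^A i: posterior weight 1/9.
Sum the posterior weight over pairs where Carmen is I^B i: 1/3.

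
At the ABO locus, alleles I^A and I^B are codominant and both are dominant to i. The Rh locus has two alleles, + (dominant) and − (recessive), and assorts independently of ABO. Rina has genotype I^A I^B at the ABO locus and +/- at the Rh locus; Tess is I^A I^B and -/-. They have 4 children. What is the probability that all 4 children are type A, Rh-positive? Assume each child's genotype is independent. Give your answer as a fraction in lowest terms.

ABO cross I^A I^B × I^A I^B → 1/4 A, 1/4 B, 1/2 AB.
Rh cross +/- × -/- → 1/2 Rh+, 1/2 Rh-; so P(type A, Rh-positive) = 1/4 × 1/2 = 1/8 per child.
All 4 independent: (1/8)^4 = 1/4096.

1/4096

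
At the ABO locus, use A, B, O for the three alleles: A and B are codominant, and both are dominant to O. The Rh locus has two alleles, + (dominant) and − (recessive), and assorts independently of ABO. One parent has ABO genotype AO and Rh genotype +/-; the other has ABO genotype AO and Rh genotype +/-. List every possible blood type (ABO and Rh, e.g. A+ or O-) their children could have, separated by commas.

O+, O-, A+, A-

Gametes from AO × AO give offspring ABO genotypes AA, AO, OO, i.e. phenotypes O, A.
Rh cross +/- × +/- → phenotypes Rh+, Rh-.
Combining independently: O+, O-, A+, A-.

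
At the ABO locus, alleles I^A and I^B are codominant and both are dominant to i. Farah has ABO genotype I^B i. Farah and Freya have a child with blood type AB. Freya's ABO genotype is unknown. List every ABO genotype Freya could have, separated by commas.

I^A I^A, I^A I^B, I^A i

For each candidate genotype of Freya, check whether crossing it with I^B i can produce every observed child phenotype.
  I^A I^A → possible child types {A, AB} ✓
  I^A I^B → possible child types {A, B, AB} ✓
  I^A i → possible child types {O, A, B, AB} ✓
  I^B I^B → possible child types {B} ✗
  I^B i → possible child types {O, B} ✗
  i i → possible child types {O, B} ✗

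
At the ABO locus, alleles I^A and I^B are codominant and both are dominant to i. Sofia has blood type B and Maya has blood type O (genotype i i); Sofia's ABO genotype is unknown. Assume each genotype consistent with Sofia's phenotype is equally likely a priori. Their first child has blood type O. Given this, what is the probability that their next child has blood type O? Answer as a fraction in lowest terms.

1/2

Possible genotypes: Sofia ∈ {I^B I^B, I^B i}; Maya ∈ {i i}.
Weight each parental genotype pair by prior × P(type-O child):
  I^B i × i i: posterior weight 1; P(next child type O) = 1/2.
Weighted sum = 1/2.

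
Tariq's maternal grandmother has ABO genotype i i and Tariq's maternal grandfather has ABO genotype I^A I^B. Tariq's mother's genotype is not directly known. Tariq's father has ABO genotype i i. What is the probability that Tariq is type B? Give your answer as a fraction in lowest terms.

1/4

Tariq's mother's ABO genotype from i i × I^A I^B: 1/2 I^A i, 1/2 I^B i.
Crossing each possibility with the father i i and summing P(type B): 1/2·0 + 1/2·1/2 = 1/4.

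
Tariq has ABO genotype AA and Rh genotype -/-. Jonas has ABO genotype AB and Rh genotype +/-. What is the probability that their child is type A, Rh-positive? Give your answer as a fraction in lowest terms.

1/4

ABO cross AA × AB → offspring phenotypes: 1/2 A, 1/2 AB.
Rh cross -/- × +/- → 1/2 Rh+, 1/2 Rh-.
Independent loci: P(type A, Rh-positive) = 1/2 × 1/2 = 1/4.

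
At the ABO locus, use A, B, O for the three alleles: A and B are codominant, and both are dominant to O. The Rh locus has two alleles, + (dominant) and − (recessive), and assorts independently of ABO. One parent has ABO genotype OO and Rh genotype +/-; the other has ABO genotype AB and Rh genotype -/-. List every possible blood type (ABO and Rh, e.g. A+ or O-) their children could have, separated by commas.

Gametes from OO × AB give offspring ABO genotypes AO, BO, i.e. phenotypes A, B.
Rh cross +/- × -/- → phenotypes Rh+, Rh-.
Combining independently: A+, A-, B+, B-.

A+, A-, B+, B-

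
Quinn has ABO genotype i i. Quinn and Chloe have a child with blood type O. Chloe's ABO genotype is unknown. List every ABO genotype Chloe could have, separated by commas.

For each candidate genotype of Chloe, check whether crossing it with i i can produce every observed child phenotype.
  I^A I^A → possible child types {A} ✗
  I^A I^B → possible child types {A, B} ✗
  I^A i → possible child types {O, A} ✓
  I^B I^B → possible child types {B} ✗
  I^B i → possible child types {O, B} ✓
  i i → possible child types {O} ✓

I^A i, I^B i, i i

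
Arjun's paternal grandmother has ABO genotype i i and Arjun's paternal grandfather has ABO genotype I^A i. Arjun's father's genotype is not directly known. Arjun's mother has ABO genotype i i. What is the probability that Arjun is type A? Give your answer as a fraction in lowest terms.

1/4

Arjun's father's ABO genotype from i i × I^A i: 1/2 I^A i, 1/2 i i.
Crossing each possibility with the mother i i and summing P(type A): 1/2·1/2 + 1/2·0 = 1/4.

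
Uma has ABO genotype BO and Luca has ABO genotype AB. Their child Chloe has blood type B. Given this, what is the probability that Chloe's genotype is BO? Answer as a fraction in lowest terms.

Cross BO × AB → 1/4 AB, 1/4 AO, 1/4 BB, 1/4 BO.
Type-B genotypes among offspring: BB (1/4), BO (1/4); total 1/2.
P(BO | type B) = (1/4) / (1/2) = 1/2.

1/2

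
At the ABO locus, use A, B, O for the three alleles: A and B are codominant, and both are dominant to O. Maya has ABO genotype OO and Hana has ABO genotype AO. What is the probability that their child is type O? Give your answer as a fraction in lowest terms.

ABO cross OO × AO → offspring phenotypes: 1/2 O, 1/2 A.
So P(type O) = 1/2.

1/2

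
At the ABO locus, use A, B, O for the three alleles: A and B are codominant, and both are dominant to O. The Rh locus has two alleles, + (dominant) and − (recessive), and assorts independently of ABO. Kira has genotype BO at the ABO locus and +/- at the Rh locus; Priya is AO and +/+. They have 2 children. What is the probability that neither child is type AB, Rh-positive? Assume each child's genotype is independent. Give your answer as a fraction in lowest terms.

9/16

ABO cross BO × AO → 1/4 O, 1/4 A, 1/4 B, 1/4 AB.
Rh cross +/- × +/+ → 1 Rh+; so P(type AB, Rh-positive) = 1/4 × 1 = 1/4 per child.
P(not type AB, Rh-positive) = 3/4 for one child; (3/4)^2 = 9/16.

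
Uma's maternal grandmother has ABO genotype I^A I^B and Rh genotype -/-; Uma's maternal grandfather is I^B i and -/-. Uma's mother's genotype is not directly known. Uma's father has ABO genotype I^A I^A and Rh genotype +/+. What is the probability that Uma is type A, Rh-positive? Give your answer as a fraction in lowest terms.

1/2

Uma's mother's ABO genotype from I^A I^B × I^B i: 1/4 I^A I^B, 1/4 I^A i, 1/4 I^B I^B, 1/4 I^B i.
Crossing each possibility with the father I^A I^A and summing P(type A): 1/4·1/2 + 1/4·1 + 1/4·0 + 1/4·1/2 = 1/2.
Similarly for Rh via the mother's Rh distribution: P(Rh+) = 1.
Independent loci: 1/2 × 1 = 1/2.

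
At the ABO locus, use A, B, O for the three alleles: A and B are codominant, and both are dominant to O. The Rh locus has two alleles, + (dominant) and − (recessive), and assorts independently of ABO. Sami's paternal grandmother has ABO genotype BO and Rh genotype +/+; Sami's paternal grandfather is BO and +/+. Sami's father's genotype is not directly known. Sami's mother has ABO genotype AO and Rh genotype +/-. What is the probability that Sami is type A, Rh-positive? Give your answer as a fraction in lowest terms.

1/4

Sami's father's ABO genotype from BO × BO: 1/4 BB, 1/2 BO, 1/4 OO.
Crossing each possibility with the mother AO and summing P(type A): 1/4·0 + 1/2·1/4 + 1/4·1/2 = 1/4.
Similarly for Rh via the father's Rh distribution: P(Rh+) = 1.
Independent loci: 1/4 × 1 = 1/4.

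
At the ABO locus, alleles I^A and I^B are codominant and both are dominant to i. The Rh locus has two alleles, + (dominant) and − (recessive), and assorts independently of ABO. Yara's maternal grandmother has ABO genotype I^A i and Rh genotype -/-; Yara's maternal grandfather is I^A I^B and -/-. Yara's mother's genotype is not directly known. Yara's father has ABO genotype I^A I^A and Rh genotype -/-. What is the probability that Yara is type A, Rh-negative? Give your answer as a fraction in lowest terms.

3/4

Yara's mother's ABO genotype from I^A i × I^A I^B: 1/4 I^A I^A, 1/4 I^A I^B, 1/4 I^A i, 1/4 I^B i.
Crossing each possibility with the father I^A I^A and summing P(type A): 1/4·1 + 1/4·1/2 + 1/4·1 + 1/4·1/2 = 3/4.
Similarly for Rh via the mother's Rh distribution: P(Rh-) = 1.
Independent loci: 3/4 × 1 = 3/4.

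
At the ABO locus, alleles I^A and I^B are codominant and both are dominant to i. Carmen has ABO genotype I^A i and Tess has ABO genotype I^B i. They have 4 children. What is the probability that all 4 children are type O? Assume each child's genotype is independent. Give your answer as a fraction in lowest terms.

1/256

ABO cross I^A i × I^B i → 1/4 O, 1/4 A, 1/4 B, 1/4 AB.
So P(type O) = 1/4 per child.
All 4 independent: (1/4)^4 = 1/256.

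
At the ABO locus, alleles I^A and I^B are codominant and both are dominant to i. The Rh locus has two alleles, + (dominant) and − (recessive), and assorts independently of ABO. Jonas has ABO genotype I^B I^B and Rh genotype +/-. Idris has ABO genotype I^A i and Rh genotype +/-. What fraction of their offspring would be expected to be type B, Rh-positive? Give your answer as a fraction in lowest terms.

ABO cross I^B I^B × I^A i → offspring phenotypes: 1/2 B, 1/2 AB.
Rh cross +/- × +/- → 3/4 Rh+, 1/4 Rh-.
Independent loci: P(type B, Rh-positive) = 1/2 × 3/4 = 3/8.

3/8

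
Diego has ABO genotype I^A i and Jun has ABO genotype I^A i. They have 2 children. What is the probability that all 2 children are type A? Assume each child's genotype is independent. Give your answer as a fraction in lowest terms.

9/16

ABO cross I^A i × I^A i → 1/4 O, 3/4 A.
So P(type A) = 3/4 per child.
All 2 independent: (3/4)^2 = 9/16.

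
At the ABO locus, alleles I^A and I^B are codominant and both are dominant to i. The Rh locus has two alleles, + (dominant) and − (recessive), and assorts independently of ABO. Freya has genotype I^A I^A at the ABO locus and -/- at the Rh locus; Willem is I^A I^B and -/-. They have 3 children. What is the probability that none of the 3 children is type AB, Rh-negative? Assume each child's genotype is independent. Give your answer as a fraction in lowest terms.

1/8

ABO cross I^A I^A × I^A I^B → 1/2 A, 1/2 AB.
Rh cross -/- × -/- → 1 Rh-; so P(type AB, Rh-negative) = 1/2 × 1 = 1/2 per child.
P(not type AB, Rh-negative) = 1/2 for one child; (1/2)^3 = 1/8.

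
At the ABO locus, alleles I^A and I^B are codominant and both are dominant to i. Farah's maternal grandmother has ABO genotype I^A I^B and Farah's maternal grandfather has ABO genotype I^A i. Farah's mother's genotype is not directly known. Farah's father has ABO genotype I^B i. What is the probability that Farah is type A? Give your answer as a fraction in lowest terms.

1/4

Farah's mother's ABO genotype from I^A I^B × I^A i: 1/4 I^A I^A, 1/4 I^A I^B, 1/4 I^A i, 1/4 I^B i.
Crossing each possibility with the father I^B i and summing P(type A): 1/4·1/2 + 1/4·1/4 + 1/4·1/4 + 1/4·0 = 1/4.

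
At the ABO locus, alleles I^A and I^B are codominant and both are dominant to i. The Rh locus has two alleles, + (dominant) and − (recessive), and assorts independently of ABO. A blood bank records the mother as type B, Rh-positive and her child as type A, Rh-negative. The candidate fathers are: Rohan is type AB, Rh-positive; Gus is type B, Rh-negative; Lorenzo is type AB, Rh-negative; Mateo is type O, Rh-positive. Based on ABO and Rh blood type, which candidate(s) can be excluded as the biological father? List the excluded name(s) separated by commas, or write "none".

Gus, Mateo

A candidate is excluded only if no genotype consistent with his phenotype could produce a type A, Rh-negative child with a type B, Rh-positive mother.
Gus (type B, Rh-): no genotype consistent with that phenotype can produce a type-A Rh- child with a type-B mother.
Mateo (type O, Rh+): no genotype consistent with that phenotype can produce a type-A Rh- child with a type-B mother.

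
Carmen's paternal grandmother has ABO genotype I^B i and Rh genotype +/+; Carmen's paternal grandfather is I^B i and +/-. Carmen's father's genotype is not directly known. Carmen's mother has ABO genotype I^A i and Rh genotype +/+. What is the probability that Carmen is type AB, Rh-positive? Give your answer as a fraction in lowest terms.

Carmen's father's ABO genotype from I^B i × I^B i: 1/4 I^B I^B, 1/2 I^B i, 1/4 i i.
Crossing each possibility with the mother I^A i and summing P(type AB): 1/4·1/2 + 1/2·1/4 + 1/4·0 = 1/4.
Similarly for Rh via the father's Rh distribution: P(Rh+) = 1.
Independent loci: 1/4 × 1 = 1/4.

1/4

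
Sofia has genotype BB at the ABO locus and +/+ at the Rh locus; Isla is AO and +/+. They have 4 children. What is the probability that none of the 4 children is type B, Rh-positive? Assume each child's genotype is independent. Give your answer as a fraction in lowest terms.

ABO cross BB × AO → 1/2 B, 1/2 AB.
Rh cross +/+ × +/+ → 1 Rh+; so P(type B, Rh-positive) = 1/2 × 1 = 1/2 per child.
P(not type B, Rh-positive) = 1/2 for one child; (1/2)^4 = 1/16.

1/16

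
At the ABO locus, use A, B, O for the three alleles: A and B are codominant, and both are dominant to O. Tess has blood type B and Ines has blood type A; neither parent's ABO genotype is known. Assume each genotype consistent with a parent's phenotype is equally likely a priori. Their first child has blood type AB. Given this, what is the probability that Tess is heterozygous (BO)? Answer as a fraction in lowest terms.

1/3

Possible genotypes: Tess ∈ {BB, BO}; Ines ∈ {AA, AO}.
Weight each parental genotype pair by prior × P(type-AB child):
  BB × AA: posterior weight 4/9.
  BB × AO: posterior weight 2/9.
  BO × AA: posterior weight 2/9.
  BO × AO: posterior weight 1/9.
Sum the posterior weight over pairs where Tess is BO: 1/3.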